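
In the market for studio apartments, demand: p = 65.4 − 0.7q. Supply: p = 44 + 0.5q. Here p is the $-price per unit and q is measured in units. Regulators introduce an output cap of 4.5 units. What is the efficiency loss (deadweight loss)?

$106.67

Competitive equilibrium: 65.4 − 0.7q = 44 + 0.5q → q* = 17.8333, p* = 52.9167.
At q = 4.5: demand price = 65.4 − 0.7·4.5 = 62.25; supply price = 44 + 0.5·4.5 = 46.25.
Δq = 17.8333 − 4.5 = 13.3333; wedge = 62.25 − 46.25 = 16.
Welfare loss = ½ × 13.3333 × 16 = $106.67.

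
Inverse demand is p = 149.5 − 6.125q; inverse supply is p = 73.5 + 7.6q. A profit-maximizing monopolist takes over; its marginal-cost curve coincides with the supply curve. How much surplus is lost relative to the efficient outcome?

Competitive equilibrium: 149.5 − 6.125q = 73.5 + 7.6q → q* = 5.5373, p* = 115.5838.
Marginal revenue: MR = 149.5 − 12.25q. Set MR = MC: 149.5 − 12.25q = 73.5 + 7.6q → q_m = 3.8287.
Price p_m = 149.5 − 6.125·3.8287 = 126.0492; MC(q_m) = 73.5 + 7.6·3.8287 = 102.5981.
Competitive q* = 5.5373, so Δq = 1.7086; wedge = 126.0492 − 102.5981 = 23.4511.
The triangle = ½ × 1.7086 × 23.4511 = 20.03.

20.03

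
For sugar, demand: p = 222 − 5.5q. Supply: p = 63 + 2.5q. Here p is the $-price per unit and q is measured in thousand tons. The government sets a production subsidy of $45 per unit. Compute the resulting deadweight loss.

Competitive equilibrium: 222 − 5.5q = 63 + 2.5q → q* = 19.875, p* = 112.6875.
The subsidy lowers effective supply by 45: p = 18 + 2.5q.
New quantity: 222 − 5.5q = 18 + 2.5q → q' = 25.5.
Overproduction Δq = 25.5 − 19.875 = 5.625; wedge = subsidy = 45.
Deadweight loss = ½ × 5.625 × 45 = $126.56 thousand.

$126.56 thousand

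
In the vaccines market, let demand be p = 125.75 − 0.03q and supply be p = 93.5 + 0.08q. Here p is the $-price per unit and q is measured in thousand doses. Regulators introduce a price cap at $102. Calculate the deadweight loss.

Competitive equilibrium: 125.75 − 0.03q = 93.5 + 0.08q → q* = 293.1818, p* = 116.9545.
At the ceiling p = 102, quantity supplied = (102 − 93.5)/0.08 = 106.25.
Willingness to pay at q' = 106.25: 125.75 − 0.03·106.25 = 122.5625.
Δq = 293.1818 − 106.25 = 186.9318; wedge = 122.5625 − 102 = 20.5625.
DWL = ½ × 186.9318 × 20.5625 = $1921.89 thousand.

$1921.89 thousand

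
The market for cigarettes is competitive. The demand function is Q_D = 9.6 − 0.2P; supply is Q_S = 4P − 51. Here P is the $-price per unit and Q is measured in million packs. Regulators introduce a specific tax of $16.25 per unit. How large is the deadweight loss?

In inverse form: demand P = 48 − 5Q, supply P = 12.75 + 0.25Q.
Competitive equilibrium: 48 − 5Q = 12.75 + 0.25Q → Q* = 6.7143, P* = 14.4286.
With the tax, the buyer price exceeds the seller price by 16.25: (48 − 5Q) − (12.75 + 0.25Q) = 16.25 → Q' = 3.619.
ΔQ = 6.7143 − 3.619 = 3.0953; the wedge equals the tax, 16.25.
DWL = ½ × 3.0953 × 16.25 = $25.15 million.

$25.15 million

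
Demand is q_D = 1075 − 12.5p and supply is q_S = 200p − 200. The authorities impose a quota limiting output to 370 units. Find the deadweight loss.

In inverse form: demand p = 86 − 0.08q, supply p = 1 + 0.005q.
Competitive equilibrium: 86 − 0.08q = 1 + 0.005q → q* = 1000, p* = 6.
At q = 370: demand price = 86 − 0.08·370 = 56.4; supply price = 1 + 0.005·370 = 2.85.
Δq = 1000 − 370 = 630; wedge = 56.4 − 2.85 = 53.55.
Deadweight loss = ½ × 630 × 53.55 = 16868.25.

16868.25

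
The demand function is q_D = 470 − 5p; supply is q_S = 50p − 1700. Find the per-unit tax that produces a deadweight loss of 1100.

In inverse form: demand p = 94 − 0.2q, supply p = 34 + 0.02q.
Competitive equilibrium: 94 − 0.2q = 34 + 0.02q → q* = 272.7273, p* = 39.4545.
A tax t gives Δq = t/0.22 and wedge t, so DWL = t²/0.44.
t²/0.44 = 1100 → t² = 484 → t = 22.

22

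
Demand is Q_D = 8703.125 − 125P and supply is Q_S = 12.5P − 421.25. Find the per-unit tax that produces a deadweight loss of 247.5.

In inverse form: demand P = 69.625 − 0.008Q, supply P = 33.7 + 0.08Q.
Competitive equilibrium: 69.625 − 0.008Q = 33.7 + 0.08Q → Q* = 408.2386, P* = 66.3591.
A tax t gives ΔQ = t/0.088 and wedge t, so DWL = t²/0.176.
t²/0.176 = 247.5 → t² = 43.56 → t = 6.6.

6.6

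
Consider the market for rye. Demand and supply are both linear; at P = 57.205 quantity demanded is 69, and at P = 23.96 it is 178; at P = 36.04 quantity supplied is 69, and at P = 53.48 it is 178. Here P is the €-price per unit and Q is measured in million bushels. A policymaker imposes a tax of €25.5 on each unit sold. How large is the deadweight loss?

€699.19 million

Demand slope = (23.96 − 57.205)/(178 − 69) = −0.305, so P = 78.25 − 0.305Q.
Supply slope = (53.48 − 36.04)/(178 − 69) = 0.16, so P = 25 + 0.16Q.
Competitive equilibrium: 78.25 − 0.305Q = 25 + 0.16Q → Q* = 114.5161, P* = 43.3226.
With the tax, the buyer price exceeds the seller price by 25.5: (78.25 − 0.305Q) − (25 + 0.16Q) = 25.5 → Q' = 59.6774.
ΔQ = 114.5161 − 59.6774 = 54.8387; the wedge equals the tax, 25.5.
Deadweight loss = ½ × 54.8387 × 25.5 = €699.19 million.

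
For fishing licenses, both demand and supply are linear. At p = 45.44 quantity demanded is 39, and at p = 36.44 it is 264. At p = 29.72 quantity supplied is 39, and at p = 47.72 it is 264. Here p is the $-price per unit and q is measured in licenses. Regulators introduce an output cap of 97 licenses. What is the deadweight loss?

Demand slope = (36.44 − 45.44)/(264 − 39) = −0.04, so p = 47 − 0.04q.
Supply slope = (47.72 − 29.72)/(264 − 39) = 0.08, so p = 26.6 + 0.08q.
Competitive equilibrium: 47 − 0.04q = 26.6 + 0.08q → q* = 170, p* = 40.2.
At q = 97: demand price = 47 − 0.04·97 = 43.12; supply price = 26.6 + 0.08·97 = 34.36.
Δq = 170 − 97 = 73; wedge = 43.12 − 34.36 = 8.76.
Deadweight loss = ½ × 73 × 8.76 = $319.74.

$319.74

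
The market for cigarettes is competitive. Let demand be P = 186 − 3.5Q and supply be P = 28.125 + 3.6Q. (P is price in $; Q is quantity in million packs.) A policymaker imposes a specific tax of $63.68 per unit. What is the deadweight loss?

Competitive equilibrium: 186 − 3.5Q = 28.125 + 3.6Q → Q* = 22.2359, P* = 108.1743.
With the tax, the buyer price exceeds the seller price by 63.68: (186 − 3.5Q) − (28.125 + 3.6Q) = 63.68 → Q' = 13.2669.
ΔQ = 22.2359 − 13.2669 = 8.969; the wedge equals the tax, 63.68.
Welfare loss = ½ × 8.969 × 63.68 = $285.57 million.

$285.57 million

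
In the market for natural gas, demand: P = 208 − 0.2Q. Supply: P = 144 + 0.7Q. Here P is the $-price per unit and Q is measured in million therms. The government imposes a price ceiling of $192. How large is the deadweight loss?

Competitive equilibrium: 208 − 0.2Q = 144 + 0.7Q → Q* = 71.1111, P* = 193.7778.
At the ceiling P = 192, quantity supplied = (192 − 144)/0.7 = 68.5714.
Willingness to pay at Q' = 68.5714: 208 − 0.2·68.5714 = 194.2857.
ΔQ = 71.1111 − 68.5714 = 2.5397; wedge = 194.2857 − 192 = 2.2857.
Welfare loss = ½ × 2.5397 × 2.2857 = $2.90 million.

$2.90 million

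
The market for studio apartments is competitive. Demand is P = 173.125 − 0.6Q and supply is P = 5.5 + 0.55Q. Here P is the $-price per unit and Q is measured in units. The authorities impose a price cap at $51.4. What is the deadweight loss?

Competitive equilibrium: 173.125 − 0.6Q = 5.5 + 0.55Q → Q* = 145.76087, P* = 85.66848.
At the ceiling P = 51.4, quantity supplied = (51.4 − 5.5)/0.55 = 83.45455.
Willingness to pay at Q' = 83.45455: 173.125 − 0.6·83.45455 = 123.05227.
ΔQ = 145.76087 − 83.45455 = 62.30632; wedge = 123.05227 − 51.4 = 71.65227.
Deadweight loss = ½ × 62.30632 × 71.65227 = $2232.19.

$2232.19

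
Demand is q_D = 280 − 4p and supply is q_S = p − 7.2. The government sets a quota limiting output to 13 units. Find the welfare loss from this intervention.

In inverse form: demand p = 70 − 0.25q, supply p = 7.2 + q.
Competitive equilibrium: 70 − 0.25q = 7.2 + q → q* = 50.24, p* = 57.44.
At q = 13: demand price = 70 − 0.25·13 = 66.75; supply price = 7.2 + 1·13 = 20.2.
Δq = 50.24 − 13 = 37.24; wedge = 66.75 − 20.2 = 46.55.
DWL = ½ × 37.24 × 46.55 = 866.761.

866.761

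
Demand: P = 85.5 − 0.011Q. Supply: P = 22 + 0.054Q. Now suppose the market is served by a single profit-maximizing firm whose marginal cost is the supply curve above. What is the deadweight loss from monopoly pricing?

Competitive equilibrium: 85.5 − 0.011Q = 22 + 0.054Q → Q* = 976.9231, P* = 74.7538.
Marginal revenue: MR = 85.5 − 0.022Q. Set MR = MC: 85.5 − 0.022Q = 22 + 0.054Q → Q_m = 835.5263.
Price P_m = 85.5 − 0.011·835.5263 = 76.3092; MC(Q_m) = 22 + 0.054·835.5263 = 67.1184.
Competitive Q* = 976.9231, so ΔQ = 141.3968; wedge = 76.3092 − 67.1184 = 9.1908.
Welfare loss = ½ × 141.3968 × 9.1908 = 649.77.

649.77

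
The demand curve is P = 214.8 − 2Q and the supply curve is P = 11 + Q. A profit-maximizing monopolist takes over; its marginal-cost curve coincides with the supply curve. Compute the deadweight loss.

1107.59

Competitive equilibrium: 214.8 − 2Q = 11 + Q → Q* = 67.933333, P* = 78.933333.
Marginal revenue: MR = 214.8 − 4Q. Set MR = MC: 214.8 − 4Q = 11 + Q → Q_m = 40.76.
Price P_m = 214.8 − 2·40.76 = 133.28; MC(Q_m) = 11 + 1·40.76 = 51.76.
Competitive Q* = 67.933333, so ΔQ = 27.173333; wedge = 133.28 − 51.76 = 81.52.
Deadweight loss = ½ × 27.173333 × 81.52 = 1107.59.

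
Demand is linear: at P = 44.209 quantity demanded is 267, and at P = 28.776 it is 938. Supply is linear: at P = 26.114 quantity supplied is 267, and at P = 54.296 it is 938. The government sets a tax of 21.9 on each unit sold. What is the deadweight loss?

Demand slope = (28.776 − 44.209)/(938 − 267) = −0.023, so P = 50.35 − 0.023Q.
Supply slope = (54.296 − 26.114)/(938 − 267) = 0.042, so P = 14.9 + 0.042Q.
Competitive equilibrium: 50.35 − 0.023Q = 14.9 + 0.042Q → Q* = 545.3846, P* = 37.8062.
With the tax, the buyer price exceeds the seller price by 21.9: (50.35 − 0.023Q) − (14.9 + 0.042Q) = 21.9 → Q' = 208.4615.
ΔQ = 545.3846 − 208.4615 = 336.9231; the wedge equals the tax, 21.9.
DWL = ½ × 336.9231 × 21.9 = 3689.31.

3689.31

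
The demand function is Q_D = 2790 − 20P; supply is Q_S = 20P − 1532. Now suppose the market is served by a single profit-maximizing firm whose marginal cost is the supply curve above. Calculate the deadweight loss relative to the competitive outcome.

2198.01

In inverse form: demand P = 139.5 − 0.05Q, supply P = 76.6 + 0.05Q.
Competitive equilibrium: 139.5 − 0.05Q = 76.6 + 0.05Q → Q* = 629, P* = 108.05.
Marginal revenue: MR = 139.5 − 0.1Q. Set MR = MC: 139.5 − 0.1Q = 76.6 + 0.05Q → Q_m = 419.333333.
Price P_m = 139.5 − 0.05·419.333333 = 118.533333; MC(Q_m) = 76.6 + 0.05·419.333333 = 97.566667.
Competitive Q* = 629, so ΔQ = 209.666667; wedge = 118.533333 − 97.566667 = 20.966666.
Welfare loss = ½ × 209.666667 × 20.966666 = 2198.01.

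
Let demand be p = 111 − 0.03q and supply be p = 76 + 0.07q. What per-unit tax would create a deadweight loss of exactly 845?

13

Competitive equilibrium: 111 − 0.03q = 76 + 0.07q → q* = 350, p* = 100.5.
A tax t gives Δq = t/0.1 and wedge t, so DWL = t²/0.2.
t²/0.2 = 845 → t² = 169 → t = 13.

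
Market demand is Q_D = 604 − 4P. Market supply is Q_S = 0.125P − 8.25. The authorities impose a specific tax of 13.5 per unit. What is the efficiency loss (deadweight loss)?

11.05

In inverse form: demand P = 151 − 0.25Q, supply P = 66 + 8Q.
Competitive equilibrium: 151 − 0.25Q = 66 + 8Q → Q* = 10.303, P* = 148.4242.
With the tax, the buyer price exceeds the seller price by 13.5: (151 − 0.25Q) − (66 + 8Q) = 13.5 → Q' = 8.6667.
ΔQ = 10.303 − 8.6667 = 1.6363; the wedge equals the tax, 13.5.
Welfare loss = ½ × 1.6363 × 13.5 = 11.05.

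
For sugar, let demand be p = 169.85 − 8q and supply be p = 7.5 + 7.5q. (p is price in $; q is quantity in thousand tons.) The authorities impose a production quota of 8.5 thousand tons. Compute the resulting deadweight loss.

$30.21 thousand

Competitive equilibrium: 169.85 − 8q = 7.5 + 7.5q → q* = 10.4742, p* = 86.0565.
At q = 8.5: demand price = 169.85 − 8·8.5 = 101.85; supply price = 7.5 + 7.5·8.5 = 71.25.
Δq = 10.4742 − 8.5 = 1.9742; wedge = 101.85 − 71.25 = 30.6.
Welfare loss = ½ × 1.9742 × 30.6 = $30.21 thousand.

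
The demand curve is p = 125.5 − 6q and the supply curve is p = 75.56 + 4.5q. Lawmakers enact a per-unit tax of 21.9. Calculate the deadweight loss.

22.84

Competitive equilibrium: 125.5 − 6q = 75.56 + 4.5q → q* = 4.7562, p* = 96.9629.
With the tax, the buyer price exceeds the seller price by 21.9: (125.5 − 6q) − (75.56 + 4.5q) = 21.9 → q' = 2.6705.
Δq = 4.7562 − 2.6705 = 2.0857; the wedge equals the tax, 21.9.
DWL = ½ × 2.0857 × 21.9 = 22.84.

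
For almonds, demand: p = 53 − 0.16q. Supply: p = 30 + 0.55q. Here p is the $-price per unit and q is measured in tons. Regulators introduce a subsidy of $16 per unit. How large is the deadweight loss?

Competitive equilibrium: 53 − 0.16q = 30 + 0.55q → q* = 32.3944, p* = 47.8169.
The subsidy lowers effective supply by 16: p = 14 + 0.55q.
New quantity: 53 − 0.16q = 14 + 0.55q → q' = 54.9296.
Overproduction Δq = 54.9296 − 32.3944 = 22.5352; wedge = subsidy = 16.
The triangle = ½ × 22.5352 × 16 = $180.28.

$180.28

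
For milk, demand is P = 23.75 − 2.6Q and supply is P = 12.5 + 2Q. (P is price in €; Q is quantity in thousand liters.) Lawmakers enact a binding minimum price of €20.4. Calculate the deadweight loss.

€3.08 thousand

Competitive equilibrium: 23.75 − 2.6Q = 12.5 + 2Q → Q* = 2.4457, P* = 17.3913.
At the floor P = 20.4, quantity demanded = (23.75 − 20.4)/2.6 = 1.2885.
Sellers' marginal cost at Q' = 1.2885: 12.5 + 2·1.2885 = 15.077.
ΔQ = 2.4457 − 1.2885 = 1.1572; wedge = 20.4 − 15.077 = 5.323.
DWL = ½ × 1.1572 × 5.323 = €3.08 thousand.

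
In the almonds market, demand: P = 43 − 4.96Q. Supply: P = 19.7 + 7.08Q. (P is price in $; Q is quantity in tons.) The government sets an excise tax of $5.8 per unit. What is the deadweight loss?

$1.40

Competitive equilibrium: 43 − 4.96Q = 19.7 + 7.08Q → Q* = 1.9352, P* = 33.4013.
With the tax, the buyer price exceeds the seller price by 5.8: (43 − 4.96Q) − (19.7 + 7.08Q) = 5.8 → Q' = 1.4535.
ΔQ = 1.9352 − 1.4535 = 0.4817; the wedge equals the tax, 5.8.
Welfare loss = ½ × 0.4817 × 5.8 = $1.40.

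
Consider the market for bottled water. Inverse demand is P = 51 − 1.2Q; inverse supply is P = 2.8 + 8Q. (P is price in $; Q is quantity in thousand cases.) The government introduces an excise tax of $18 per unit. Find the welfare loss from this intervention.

$17.61 thousand

Competitive equilibrium: 51 − 1.2Q = 2.8 + 8Q → Q* = 5.2391, P* = 44.713.
With the tax, the buyer price exceeds the seller price by 18: (51 − 1.2Q) − (2.8 + 8Q) = 18 → Q' = 3.2826.
ΔQ = 5.2391 − 3.2826 = 1.9565; the wedge equals the tax, 18.
Welfare loss = ½ × 1.9565 × 18 = $17.61 thousand.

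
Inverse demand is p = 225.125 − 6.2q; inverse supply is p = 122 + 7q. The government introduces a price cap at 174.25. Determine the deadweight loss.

0.80

Competitive equilibrium: 225.125 − 6.2q = 122 + 7q → q* = 7.8125, p* = 176.6875.
At the ceiling p = 174.25, quantity supplied = (174.25 − 122)/7 = 7.4643.
Willingness to pay at q' = 7.4643: 225.125 − 6.2·7.4643 = 178.8463.
Δq = 7.8125 − 7.4643 = 0.3482; wedge = 178.8463 − 174.25 = 4.5963.
DWL = ½ × 0.3482 × 4.5963 = 0.80.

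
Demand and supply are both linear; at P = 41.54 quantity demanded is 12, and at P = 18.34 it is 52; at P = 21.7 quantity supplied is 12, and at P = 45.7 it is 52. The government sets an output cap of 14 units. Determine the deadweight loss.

Demand slope = (18.34 − 41.54)/(52 − 12) = −0.58, so P = 48.5 − 0.58Q.
Supply slope = (45.7 − 21.7)/(52 − 12) = 0.6, so P = 14.5 + 0.6Q.
Competitive equilibrium: 48.5 − 0.58Q = 14.5 + 0.6Q → Q* = 28.8136, P* = 31.7881.
At Q = 14: demand price = 48.5 − 0.58·14 = 40.38; supply price = 14.5 + 0.6·14 = 22.9.
ΔQ = 28.8136 − 14 = 14.8136; wedge = 40.38 − 22.9 = 17.48.
The triangle = ½ × 14.8136 × 17.48 = 129.47.

129.47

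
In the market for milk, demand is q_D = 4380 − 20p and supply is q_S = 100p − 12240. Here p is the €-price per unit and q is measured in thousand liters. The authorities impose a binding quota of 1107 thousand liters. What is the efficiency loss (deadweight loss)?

In inverse form: demand p = 219 − 0.05q, supply p = 122.4 + 0.01q.
Competitive equilibrium: 219 − 0.05q = 122.4 + 0.01q → q* = 1610, p* = 138.5.
At q = 1107: demand price = 219 − 0.05·1107 = 163.65; supply price = 122.4 + 0.01·1107 = 133.47.
Δq = 1610 − 1107 = 503; wedge = 163.65 − 133.47 = 30.18.
Welfare loss = ½ × 503 × 30.18 = €7590.27 thousand.

€7590.27 thousand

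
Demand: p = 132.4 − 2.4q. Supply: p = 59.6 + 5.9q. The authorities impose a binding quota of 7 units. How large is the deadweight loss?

Competitive equilibrium: 132.4 − 2.4q = 59.6 + 5.9q → q* = 8.7711, p* = 111.3494.
At q = 7: demand price = 132.4 − 2.4·7 = 115.6; supply price = 59.6 + 5.9·7 = 100.9.
Δq = 8.7711 − 7 = 1.7711; wedge = 115.6 − 100.9 = 14.7.
The triangle = ½ × 1.7711 × 14.7 = 13.02.

13.02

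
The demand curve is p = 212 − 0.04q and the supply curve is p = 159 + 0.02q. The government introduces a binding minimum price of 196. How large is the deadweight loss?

7008.33

Competitive equilibrium: 212 − 0.04q = 159 + 0.02q → q* = 883.3333, p* = 176.6667.
At the floor p = 196, quantity demanded = (212 − 196)/0.04 = 400.
Sellers' marginal cost at q' = 400: 159 + 0.02·400 = 167.
Δq = 883.3333 − 400 = 483.3333; wedge = 196 − 167 = 29.
Welfare loss = ½ × 483.3333 × 29 = 7008.33.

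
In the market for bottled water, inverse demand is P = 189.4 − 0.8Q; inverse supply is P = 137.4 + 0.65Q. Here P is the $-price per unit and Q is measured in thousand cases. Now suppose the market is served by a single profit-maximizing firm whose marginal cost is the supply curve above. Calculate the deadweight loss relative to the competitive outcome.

$117.88 thousand

Competitive equilibrium: 189.4 − 0.8Q = 137.4 + 0.65Q → Q* = 35.8621, P* = 160.7103.
Marginal revenue: MR = 189.4 − 1.6Q. Set MR = MC: 189.4 − 1.6Q = 137.4 + 0.65Q → Q_m = 23.1111.
Price P_m = 189.4 − 0.8·23.1111 = 170.9111; MC(Q_m) = 137.4 + 0.65·23.1111 = 152.4222.
Competitive Q* = 35.8621, so ΔQ = 12.751; wedge = 170.9111 − 152.4222 = 18.4889.
Deadweight loss = ½ × 12.751 × 18.4889 = $117.88 thousand.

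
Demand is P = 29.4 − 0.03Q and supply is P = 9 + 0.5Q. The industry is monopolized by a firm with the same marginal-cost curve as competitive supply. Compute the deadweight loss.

Competitive equilibrium: 29.4 − 0.03Q = 9 + 0.5Q → Q* = 38.4906, P* = 28.2453.
Marginal revenue: MR = 29.4 − 0.06Q. Set MR = MC: 29.4 − 0.06Q = 9 + 0.5Q → Q_m = 36.4286.
Price P_m = 29.4 − 0.03·36.4286 = 28.3071; MC(Q_m) = 9 + 0.5·36.4286 = 27.2143.
Competitive Q* = 38.4906, so ΔQ = 2.062; wedge = 28.3071 − 27.2143 = 1.0928.
DWL = ½ × 2.062 × 1.0928 = 1.13.

1.13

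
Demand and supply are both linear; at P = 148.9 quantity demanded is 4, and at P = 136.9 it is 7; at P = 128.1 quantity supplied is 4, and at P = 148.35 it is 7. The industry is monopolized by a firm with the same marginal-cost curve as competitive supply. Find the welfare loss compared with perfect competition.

13.92

Demand slope = (136.9 − 148.9)/(7 − 4) = −4, so P = 164.9 − 4Q.
Supply slope = (148.35 − 128.1)/(7 − 4) = 6.75, so P = 101.1 + 6.75Q.
Competitive equilibrium: 164.9 − 4Q = 101.1 + 6.75Q → Q* = 5.9349, P* = 141.1605.
Marginal revenue: MR = 164.9 − 8Q. Set MR = MC: 164.9 − 8Q = 101.1 + 6.75Q → Q_m = 4.3254.
Price P_m = 164.9 − 4·4.3254 = 147.5984; MC(Q_m) = 101.1 + 6.75·4.3254 = 130.2965.
Competitive Q* = 5.9349, so ΔQ = 1.6095; wedge = 147.5984 − 130.2965 = 17.3019.
Welfare loss = ½ × 1.6095 × 17.3019 = 13.92.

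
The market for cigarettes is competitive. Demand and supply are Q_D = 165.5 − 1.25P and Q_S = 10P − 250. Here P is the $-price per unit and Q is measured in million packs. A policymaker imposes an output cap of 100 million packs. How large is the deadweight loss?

In inverse form: demand P = 132.4 − 0.8Q, supply P = 25 + 0.1Q.
Competitive equilibrium: 132.4 − 0.8Q = 25 + 0.1Q → Q* = 119.3333, P* = 36.9333.
At Q = 100: demand price = 132.4 − 0.8·100 = 52.4; supply price = 25 + 0.1·100 = 35.
ΔQ = 119.3333 − 100 = 19.3333; wedge = 52.4 − 35 = 17.4.
Deadweight loss = ½ × 19.3333 × 17.4 = $168.20 million.

$168.20 million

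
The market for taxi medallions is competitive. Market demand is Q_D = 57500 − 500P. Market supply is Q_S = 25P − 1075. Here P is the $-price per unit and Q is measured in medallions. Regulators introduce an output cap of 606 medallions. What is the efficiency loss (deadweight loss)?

In inverse form: demand P = 115 − 0.002Q, supply P = 43 + 0.04Q.
Competitive equilibrium: 115 − 0.002Q = 43 + 0.04Q → Q* = 1714.2857, P* = 111.5714.
At Q = 606: demand price = 115 − 0.002·606 = 113.788; supply price = 43 + 0.04·606 = 67.24.
ΔQ = 1714.2857 − 606 = 1108.2857; wedge = 113.788 − 67.24 = 46.548.
Deadweight loss = ½ × 1108.2857 × 46.548 = $25794.24.

$25794.24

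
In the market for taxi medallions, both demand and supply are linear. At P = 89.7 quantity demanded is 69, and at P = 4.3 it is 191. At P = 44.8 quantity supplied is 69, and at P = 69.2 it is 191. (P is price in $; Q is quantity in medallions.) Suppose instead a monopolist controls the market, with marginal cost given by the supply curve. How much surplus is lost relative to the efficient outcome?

$1217.45

Demand slope = (4.3 − 89.7)/(191 − 69) = −0.7, so P = 138 − 0.7Q.
Supply slope = (69.2 − 44.8)/(191 − 69) = 0.2, so P = 31 + 0.2Q.
Competitive equilibrium: 138 − 0.7Q = 31 + 0.2Q → Q* = 118.8889, P* = 54.7778.
Marginal revenue: MR = 138 − 1.4Q. Set MR = MC: 138 − 1.4Q = 31 + 0.2Q → Q_m = 66.875.
Price P_m = 138 − 0.7·66.875 = 91.1875; MC(Q_m) = 31 + 0.2·66.875 = 44.375.
Competitive Q* = 118.8889, so ΔQ = 52.0139; wedge = 91.1875 − 44.375 = 46.8125.
DWL = ½ × 52.0139 × 46.8125 = $1217.45.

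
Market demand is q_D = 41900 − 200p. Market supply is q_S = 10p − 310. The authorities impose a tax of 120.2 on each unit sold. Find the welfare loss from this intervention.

In inverse form: demand p = 209.5 − 0.005q, supply p = 31 + 0.1q.
Competitive equilibrium: 209.5 − 0.005q = 31 + 0.1q → q* = 1700, p* = 201.
With the tax, the buyer price exceeds the seller price by 120.2: (209.5 − 0.005q) − (31 + 0.1q) = 120.2 → q' = 555.2381.
Δq = 1700 − 555.2381 = 1144.7619; the wedge equals the tax, 120.2.
Welfare loss = ½ × 1144.7619 × 120.2 = 68800.19.

68800.19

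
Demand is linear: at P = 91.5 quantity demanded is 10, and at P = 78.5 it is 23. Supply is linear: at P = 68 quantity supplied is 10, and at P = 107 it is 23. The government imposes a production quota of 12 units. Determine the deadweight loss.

30.03

Demand slope = (78.5 − 91.5)/(23 − 10) = −1, so P = 101.5 − Q.
Supply slope = (107 − 68)/(23 − 10) = 3, so P = 38 + 3Q.
Competitive equilibrium: 101.5 − Q = 38 + 3Q → Q* = 15.875, P* = 85.625.
At Q = 12: demand price = 101.5 − 1·12 = 89.5; supply price = 38 + 3·12 = 74.
ΔQ = 15.875 − 12 = 3.875; wedge = 89.5 − 74 = 15.5.
DWL = ½ × 3.875 × 15.5 = 30.03.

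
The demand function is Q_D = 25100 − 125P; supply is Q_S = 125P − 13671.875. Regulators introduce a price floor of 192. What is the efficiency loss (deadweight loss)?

In inverse form: demand P = 200.8 − 0.008Q, supply P = 109.375 + 0.008Q.
Competitive equilibrium: 200.8 − 0.008Q = 109.375 + 0.008Q → Q* = 5714.0625, P* = 155.0875.
At the floor P = 192, quantity demanded = (200.8 − 192)/0.008 = 1100.
Sellers' marginal cost at Q' = 1100: 109.375 + 0.008·1100 = 118.175.
ΔQ = 5714.0625 − 1100 = 4614.0625; wedge = 192 − 118.175 = 73.825.
The triangle = ½ × 4614.0625 × 73.825 = 170316.58.

170316.58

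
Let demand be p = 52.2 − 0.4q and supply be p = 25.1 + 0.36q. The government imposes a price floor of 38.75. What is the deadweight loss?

1.57

Competitive equilibrium: 52.2 − 0.4q = 25.1 + 0.36q → q* = 35.6579, p* = 37.9368.
At the floor p = 38.75, quantity demanded = (52.2 − 38.75)/0.4 = 33.625.
Sellers' marginal cost at q' = 33.625: 25.1 + 0.36·33.625 = 37.205.
Δq = 35.6579 − 33.625 = 2.0329; wedge = 38.75 − 37.205 = 1.545.
Deadweight loss = ½ × 2.0329 × 1.545 = 1.57.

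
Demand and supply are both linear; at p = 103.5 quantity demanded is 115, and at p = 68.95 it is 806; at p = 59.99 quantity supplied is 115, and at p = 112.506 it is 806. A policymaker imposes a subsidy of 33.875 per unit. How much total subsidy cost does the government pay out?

Demand slope = (68.95 − 103.5)/(806 − 115) = −0.05, so p = 109.25 − 0.05q.
Supply slope = (112.506 − 59.99)/(806 − 115) = 0.076, so p = 51.25 + 0.076q.
Competitive equilibrium: 109.25 − 0.05q = 51.25 + 0.076q → q* = 460.3175, p* = 86.2341.
The subsidy lowers effective supply by 33.875: p = 17.375 + 0.076q.
New quantity: 109.25 − 0.05q = 17.375 + 0.076q → q' = 729.1667.
Total subsidy cost = 33.875 × 729.1667 = 24700.52.

24700.52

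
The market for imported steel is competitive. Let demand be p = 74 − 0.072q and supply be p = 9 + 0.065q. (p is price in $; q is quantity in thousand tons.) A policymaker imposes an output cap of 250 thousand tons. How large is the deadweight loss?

$3450.96 thousand

Competitive equilibrium: 74 − 0.072q = 9 + 0.065q → q* = 474.4526, p* = 39.8394.
At q = 250: demand price = 74 − 0.072·250 = 56; supply price = 9 + 0.065·250 = 25.25.
Δq = 474.4526 − 250 = 224.4526; wedge = 56 − 25.25 = 30.75.
DWL = ½ × 224.4526 × 30.75 = $3450.96 thousand.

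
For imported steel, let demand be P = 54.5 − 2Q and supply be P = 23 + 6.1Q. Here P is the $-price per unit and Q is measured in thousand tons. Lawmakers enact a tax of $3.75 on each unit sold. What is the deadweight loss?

Competitive equilibrium: 54.5 − 2Q = 23 + 6.1Q → Q* = 3.8889, P* = 46.7222.
With the tax, the buyer price exceeds the seller price by 3.75: (54.5 − 2Q) − (23 + 6.1Q) = 3.75 → Q' = 3.4259.
ΔQ = 3.8889 − 3.4259 = 0.463; the wedge equals the tax, 3.75.
DWL = ½ × 0.463 × 3.75 = $0.87 thousand.

$0.87 thousand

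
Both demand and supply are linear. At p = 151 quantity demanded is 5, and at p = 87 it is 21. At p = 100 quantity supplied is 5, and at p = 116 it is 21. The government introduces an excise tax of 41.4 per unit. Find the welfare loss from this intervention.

171.396

Demand slope = (87 − 151)/(21 − 5) = −4, so p = 171 − 4q.
Supply slope = (116 − 100)/(21 − 5) = 1, so p = 95 + q.
Competitive equilibrium: 171 − 4q = 95 + q → q* = 15.2, p* = 110.2.
With the tax, the buyer price exceeds the seller price by 41.4: (171 − 4q) − (95 + q) = 41.4 → q' = 6.92.
Δq = 15.2 − 6.92 = 8.28; the wedge equals the tax, 41.4.
The triangle = ½ × 8.28 × 41.4 = 171.396.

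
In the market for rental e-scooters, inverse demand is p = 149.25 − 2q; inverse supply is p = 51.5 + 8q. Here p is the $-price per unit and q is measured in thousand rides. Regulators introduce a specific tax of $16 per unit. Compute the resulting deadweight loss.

$12.80 thousand

Competitive equilibrium: 149.25 − 2q = 51.5 + 8q → q* = 9.775, p* = 129.7.
With the tax, the buyer price exceeds the seller price by 16: (149.25 − 2q) − (51.5 + 8q) = 16 → q' = 8.175.
Δq = 9.775 − 8.175 = 1.6; the wedge equals the tax, 16.
The triangle = ½ × 1.6 × 16 = $12.80 thousand.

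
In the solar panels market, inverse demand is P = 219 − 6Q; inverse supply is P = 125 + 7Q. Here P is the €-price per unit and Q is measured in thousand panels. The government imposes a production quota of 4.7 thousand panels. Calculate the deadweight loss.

Competitive equilibrium: 219 − 6Q = 125 + 7Q → Q* = 7.2308, P* = 175.6154.
At Q = 4.7: demand price = 219 − 6·4.7 = 190.8; supply price = 125 + 7·4.7 = 157.9.
ΔQ = 7.2308 − 4.7 = 2.5308; wedge = 190.8 − 157.9 = 32.9.
Deadweight loss = ½ × 2.5308 × 32.9 = €41.63 thousand.

€41.63 thousand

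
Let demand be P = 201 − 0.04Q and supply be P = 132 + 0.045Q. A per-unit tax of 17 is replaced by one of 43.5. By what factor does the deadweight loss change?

Competitive equilibrium: 201 − 0.04Q = 132 + 0.045Q → Q* = 811.7647, P* = 168.5294.
For a per-unit tax t: ΔQ = t/0.085, so DWL = ½·t·(t/0.085) = t²/0.17.
At t = 17: DWL = 1700. At t = 43.5: DWL = 11130.882.
Ratio = (43.5/17)² = 6.548.

6.548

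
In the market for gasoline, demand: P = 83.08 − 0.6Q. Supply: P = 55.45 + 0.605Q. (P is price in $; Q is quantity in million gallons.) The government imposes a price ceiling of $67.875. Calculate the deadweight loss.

$3.45 million

Competitive equilibrium: 83.08 − 0.6Q = 55.45 + 0.605Q → Q* = 22.9295, P* = 69.3223.
At the ceiling P = 67.875, quantity supplied = (67.875 − 55.45)/0.605 = 20.5372.
Willingness to pay at Q' = 20.5372: 83.08 − 0.6·20.5372 = 70.7577.
ΔQ = 22.9295 − 20.5372 = 2.3923; wedge = 70.7577 − 67.875 = 2.8827.
Deadweight loss = ½ × 2.3923 × 2.8827 = $3.45 million.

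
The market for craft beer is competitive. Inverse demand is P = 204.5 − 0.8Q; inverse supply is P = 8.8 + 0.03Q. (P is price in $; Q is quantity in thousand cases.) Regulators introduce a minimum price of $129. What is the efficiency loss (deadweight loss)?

Competitive equilibrium: 204.5 − 0.8Q = 8.8 + 0.03Q → Q* = 235.78313, P* = 15.87349.
At the floor P = 129, quantity demanded = (204.5 − 129)/0.8 = 94.375.
Sellers' marginal cost at Q' = 94.375: 8.8 + 0.03·94.375 = 11.63125.
ΔQ = 235.78313 − 94.375 = 141.40813; wedge = 129 − 11.63125 = 117.36875.
The triangle = ½ × 141.40813 × 117.36875 = $8298.45 thousand.

$8298.45 thousand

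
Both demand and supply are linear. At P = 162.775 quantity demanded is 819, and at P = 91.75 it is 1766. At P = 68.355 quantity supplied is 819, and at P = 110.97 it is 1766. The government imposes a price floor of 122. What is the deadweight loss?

3547.80

Demand slope = (91.75 − 162.775)/(1766 − 819) = −0.075, so P = 224.2 − 0.075Q.
Supply slope = (110.97 − 68.355)/(1766 − 819) = 0.045, so P = 31.5 + 0.045Q.
Competitive equilibrium: 224.2 − 0.075Q = 31.5 + 0.045Q → Q* = 1605.8333, P* = 103.7625.
At the floor P = 122, quantity demanded = (224.2 − 122)/0.075 = 1362.6667.
Sellers' marginal cost at Q' = 1362.6667: 31.5 + 0.045·1362.6667 = 92.82.
ΔQ = 1605.8333 − 1362.6667 = 243.1666; wedge = 122 − 92.82 = 29.18.
The triangle = ½ × 243.1666 × 29.18 = 3547.80.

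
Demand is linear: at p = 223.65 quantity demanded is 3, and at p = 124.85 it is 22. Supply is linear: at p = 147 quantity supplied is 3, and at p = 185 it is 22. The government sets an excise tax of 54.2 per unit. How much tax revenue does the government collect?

331.60

Demand slope = (124.85 − 223.65)/(22 − 3) = −5.2, so p = 239.25 − 5.2q.
Supply slope = (185 − 147)/(22 − 3) = 2, so p = 141 + 2q.
Competitive equilibrium: 239.25 − 5.2q = 141 + 2q → q* = 13.6458, p* = 168.2917.
With the tax, the buyer price exceeds the seller price by 54.2: (239.25 − 5.2q) − (141 + 2q) = 54.2 → q' = 6.1181.
Tax revenue = 54.2 × 6.1181 = 331.60.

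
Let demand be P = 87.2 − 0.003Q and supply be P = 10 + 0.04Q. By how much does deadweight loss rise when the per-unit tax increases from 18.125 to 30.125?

6732.56

Competitive equilibrium: 87.2 − 0.003Q = 10 + 0.04Q → Q* = 1795.3488, P* = 81.814.
For a per-unit tax t: ΔQ = t/0.043, so DWL = ½·t·(t/0.043) = t²/0.086.
At t = 18.125: DWL = 3819.949. At t = 30.125: DWL = 10552.507.
Increase = 10552.507 − 3819.949 = 6732.56.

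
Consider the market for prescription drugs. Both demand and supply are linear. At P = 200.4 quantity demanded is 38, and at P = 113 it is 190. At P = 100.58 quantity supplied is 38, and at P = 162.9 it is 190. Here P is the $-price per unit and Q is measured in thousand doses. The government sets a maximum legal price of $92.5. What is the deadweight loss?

$7216.35 thousand

Demand slope = (113 − 200.4)/(190 − 38) = −0.575, so P = 222.25 − 0.575Q.
Supply slope = (162.9 − 100.58)/(190 − 38) = 0.41, so P = 85 + 0.41Q.
Competitive equilibrium: 222.25 − 0.575Q = 85 + 0.41Q → Q* = 139.3401, P* = 142.12944.
At the ceiling P = 92.5, quantity supplied = (92.5 − 85)/0.41 = 18.29268.
Willingness to pay at Q' = 18.29268: 222.25 − 0.575·18.29268 = 211.73171.
ΔQ = 139.3401 − 18.29268 = 121.04742; wedge = 211.73171 − 92.5 = 119.23171.
Deadweight loss = ½ × 121.04742 × 119.23171 = $7216.35 thousand.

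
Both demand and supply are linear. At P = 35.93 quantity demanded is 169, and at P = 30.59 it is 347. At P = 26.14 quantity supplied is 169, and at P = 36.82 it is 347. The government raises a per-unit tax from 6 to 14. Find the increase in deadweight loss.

888.89

Demand slope = (30.59 − 35.93)/(347 − 169) = −0.03, so P = 41 − 0.03Q.
Supply slope = (36.82 − 26.14)/(347 − 169) = 0.06, so P = 16 + 0.06Q.
Competitive equilibrium: 41 − 0.03Q = 16 + 0.06Q → Q* = 277.7778, P* = 32.6667.
For a per-unit tax t: ΔQ = t/0.09, so DWL = ½·t·(t/0.09) = t²/0.18.
At t = 6: DWL = 200. At t = 14: DWL = 1088.889.
Increase = 1088.889 − 200 = 888.89.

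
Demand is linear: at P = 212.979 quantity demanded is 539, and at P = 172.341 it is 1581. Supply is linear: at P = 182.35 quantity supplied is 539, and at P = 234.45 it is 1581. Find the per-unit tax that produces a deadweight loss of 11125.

Demand slope = (172.341 − 212.979)/(1581 − 539) = −0.039, so P = 234 − 0.039Q.
Supply slope = (234.45 − 182.35)/(1581 − 539) = 0.05, so P = 155.4 + 0.05Q.
Competitive equilibrium: 234 − 0.039Q = 155.4 + 0.05Q → Q* = 883.1461, P* = 199.5573.
A tax t gives ΔQ = t/0.089 and wedge t, so DWL = t²/0.178.
t²/0.178 = 11125 → t² = 1980.25 → t = 44.5.

44.5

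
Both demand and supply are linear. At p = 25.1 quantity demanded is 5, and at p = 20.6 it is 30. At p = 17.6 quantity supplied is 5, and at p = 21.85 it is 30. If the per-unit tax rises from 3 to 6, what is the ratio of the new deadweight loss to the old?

Demand slope = (20.6 − 25.1)/(30 − 5) = −0.18, so p = 26 − 0.18q.
Supply slope = (21.85 − 17.6)/(30 − 5) = 0.17, so p = 16.75 + 0.17q.
Competitive equilibrium: 26 − 0.18q = 16.75 + 0.17q → q* = 26.4286, p* = 21.2429.
For a per-unit tax t: Δq = t/0.35, so DWL = ½·t·(t/0.35) = t²/0.7.
At t = 3: DWL = 12.857. At t = 6: DWL = 51.429.
Ratio = (6/3)² = 4.

4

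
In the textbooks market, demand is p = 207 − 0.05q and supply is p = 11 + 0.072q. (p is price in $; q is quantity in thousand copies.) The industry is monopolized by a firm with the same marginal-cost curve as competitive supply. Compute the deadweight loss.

Competitive equilibrium: 207 − 0.05q = 11 + 0.072q → q* = 1606.55738, p* = 126.67213.
Marginal revenue: MR = 207 − 0.1q. Set MR = MC: 207 − 0.1q = 11 + 0.072q → q_m = 1139.53488.
Price p_m = 207 − 0.05·1139.53488 = 150.02326; MC(q_m) = 11 + 0.072·1139.53488 = 93.04651.
Competitive q* = 1606.55738, so Δq = 467.0225; wedge = 150.02326 − 93.04651 = 56.97675.
Deadweight loss = ½ × 467.0225 × 56.97675 = $13304.71 thousand.

$13304.71 thousand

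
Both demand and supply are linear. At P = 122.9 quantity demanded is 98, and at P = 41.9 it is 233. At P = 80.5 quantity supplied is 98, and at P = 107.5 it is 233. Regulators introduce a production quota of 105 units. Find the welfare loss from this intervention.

846.40

Demand slope = (41.9 − 122.9)/(233 − 98) = −0.6, so P = 181.7 − 0.6Q.
Supply slope = (107.5 − 80.5)/(233 − 98) = 0.2, so P = 60.9 + 0.2Q.
Competitive equilibrium: 181.7 − 0.6Q = 60.9 + 0.2Q → Q* = 151, P* = 91.1.
At Q = 105: demand price = 181.7 − 0.6·105 = 118.7; supply price = 60.9 + 0.2·105 = 81.9.
ΔQ = 151 − 105 = 46; wedge = 118.7 − 81.9 = 36.8.
Welfare loss = ½ × 46 × 36.8 = 846.40.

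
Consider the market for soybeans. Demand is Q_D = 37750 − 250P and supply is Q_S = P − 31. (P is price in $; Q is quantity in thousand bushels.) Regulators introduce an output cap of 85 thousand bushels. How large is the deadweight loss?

In inverse form: demand P = 151 − 0.004Q, supply P = 31 + Q.
Competitive equilibrium: 151 − 0.004Q = 31 + Q → Q* = 119.5219, P* = 150.5219.
At Q = 85: demand price = 151 − 0.004·85 = 150.66; supply price = 31 + 1·85 = 116.
ΔQ = 119.5219 − 85 = 34.5219; wedge = 150.66 − 116 = 34.66.
Deadweight loss = ½ × 34.5219 × 34.66 = $598.26 thousand.

$598.26 thousand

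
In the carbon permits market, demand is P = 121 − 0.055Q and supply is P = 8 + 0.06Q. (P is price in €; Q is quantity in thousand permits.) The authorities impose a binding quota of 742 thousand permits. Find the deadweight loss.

Competitive equilibrium: 121 − 0.055Q = 8 + 0.06Q → Q* = 982.6087, P* = 66.9565.
At Q = 742: demand price = 121 − 0.055·742 = 80.19; supply price = 8 + 0.06·742 = 52.52.
ΔQ = 982.6087 − 742 = 240.6087; wedge = 80.19 − 52.52 = 27.67.
Deadweight loss = ½ × 240.6087 × 27.67 = €3328.82 thousand.

€3328.82 thousand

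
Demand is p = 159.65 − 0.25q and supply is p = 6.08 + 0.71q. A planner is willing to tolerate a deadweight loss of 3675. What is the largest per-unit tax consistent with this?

Competitive equilibrium: 159.65 − 0.25q = 6.08 + 0.71q → q* = 159.9688, p* = 119.6578.
A tax t gives Δq = t/0.96 and wedge t, so DWL = t²/1.92.
t²/1.92 = 3675 → t² = 7056 → t = 84.

84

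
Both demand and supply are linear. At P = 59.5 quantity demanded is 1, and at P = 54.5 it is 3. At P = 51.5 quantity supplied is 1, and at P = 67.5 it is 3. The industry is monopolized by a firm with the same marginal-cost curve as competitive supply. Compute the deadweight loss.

Demand slope = (54.5 − 59.5)/(3 − 1) = −2.5, so P = 62 − 2.5Q.
Supply slope = (67.5 − 51.5)/(3 − 1) = 8, so P = 43.5 + 8Q.
Competitive equilibrium: 62 − 2.5Q = 43.5 + 8Q → Q* = 1.7619, P* = 57.5952.
Marginal revenue: MR = 62 − 5Q. Set MR = MC: 62 − 5Q = 43.5 + 8Q → Q_m = 1.4231.
Price P_m = 62 − 2.5·1.4231 = 58.4423; MC(Q_m) = 43.5 + 8·1.4231 = 54.8848.
Competitive Q* = 1.7619, so ΔQ = 0.3388; wedge = 58.4423 − 54.8848 = 3.5575.
Deadweight loss = ½ × 0.3388 × 3.5575 = 0.60.

0.60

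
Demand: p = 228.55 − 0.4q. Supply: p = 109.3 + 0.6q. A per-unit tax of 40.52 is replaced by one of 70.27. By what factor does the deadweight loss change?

Competitive equilibrium: 228.55 − 0.4q = 109.3 + 0.6q → q* = 119.25, p* = 180.85.
For a per-unit tax t: Δq = t/1, so DWL = ½·t·(t/1) = t²/2.
At t = 40.52: DWL = 820.9352. At t = 70.27: DWL = 2468.936.
Ratio = (70.27/40.52)² = 3.007.

3.007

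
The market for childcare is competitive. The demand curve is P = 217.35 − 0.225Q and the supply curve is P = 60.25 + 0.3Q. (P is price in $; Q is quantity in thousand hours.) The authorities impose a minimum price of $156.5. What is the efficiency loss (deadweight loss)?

$217.63 thousand

Competitive equilibrium: 217.35 − 0.225Q = 60.25 + 0.3Q → Q* = 299.2381, P* = 150.0214.
At the floor P = 156.5, quantity demanded = (217.35 − 156.5)/0.225 = 270.4444.
Sellers' marginal cost at Q' = 270.4444: 60.25 + 0.3·270.4444 = 141.3833.
ΔQ = 299.2381 − 270.4444 = 28.7937; wedge = 156.5 − 141.3833 = 15.1167.
The triangle = ½ × 28.7937 × 15.1167 = $217.63 thousand.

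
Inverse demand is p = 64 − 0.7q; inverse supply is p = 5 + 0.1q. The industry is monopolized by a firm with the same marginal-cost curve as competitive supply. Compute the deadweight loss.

Competitive equilibrium: 64 − 0.7q = 5 + 0.1q → q* = 73.75, p* = 12.375.
Marginal revenue: MR = 64 − 1.4q. Set MR = MC: 64 − 1.4q = 5 + 0.1q → q_m = 39.3333.
Price p_m = 64 − 0.7·39.3333 = 36.4667; MC(q_m) = 5 + 0.1·39.3333 = 8.9333.
Competitive q* = 73.75, so Δq = 34.4167; wedge = 36.4667 − 8.9333 = 27.5334.
Welfare loss = ½ × 34.4167 × 27.5334 = 473.80.

473.80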